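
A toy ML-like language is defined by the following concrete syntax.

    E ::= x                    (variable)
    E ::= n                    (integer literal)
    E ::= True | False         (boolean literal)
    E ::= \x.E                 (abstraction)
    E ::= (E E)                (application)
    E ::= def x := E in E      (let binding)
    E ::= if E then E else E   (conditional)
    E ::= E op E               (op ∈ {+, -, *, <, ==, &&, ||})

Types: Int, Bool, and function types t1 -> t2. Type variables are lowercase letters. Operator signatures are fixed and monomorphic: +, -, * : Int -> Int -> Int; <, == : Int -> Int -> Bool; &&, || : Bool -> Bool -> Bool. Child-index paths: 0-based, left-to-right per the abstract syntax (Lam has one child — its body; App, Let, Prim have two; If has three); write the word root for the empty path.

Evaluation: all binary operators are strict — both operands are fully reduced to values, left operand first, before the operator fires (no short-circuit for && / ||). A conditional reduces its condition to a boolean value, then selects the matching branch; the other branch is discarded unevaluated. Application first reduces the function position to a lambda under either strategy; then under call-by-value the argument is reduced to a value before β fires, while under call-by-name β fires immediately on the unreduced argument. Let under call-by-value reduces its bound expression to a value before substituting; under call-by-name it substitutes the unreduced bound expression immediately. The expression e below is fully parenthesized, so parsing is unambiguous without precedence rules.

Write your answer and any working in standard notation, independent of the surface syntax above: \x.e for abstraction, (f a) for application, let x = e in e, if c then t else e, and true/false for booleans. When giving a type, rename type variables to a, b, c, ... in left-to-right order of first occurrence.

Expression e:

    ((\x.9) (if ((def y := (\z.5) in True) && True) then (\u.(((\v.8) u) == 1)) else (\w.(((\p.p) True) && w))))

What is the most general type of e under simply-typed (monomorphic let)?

Answer: Int

Working:
\x._ : a -> Int
\z._ : b -> Int
let y : b -> Int
  unify Bool ~ Bool
  unify Bool ~ Bool
  unify Bool ~ Bool
\v._ : d -> Int
u : c
  unify d -> Int ~ c -> e
  unify d ~ c
  unify Int ~ e
_ _ : Int
  unify Int ~ Int
  unify Int ~ Int
\u._ : c -> Bool
p : g
\p._ : g -> g
  unify g -> g ~ Bool -> h
  unify g ~ Bool
  unify Bool ~ h
_ _ : Bool
  unify Bool ~ Bool
w : f
  unify f ~ Bool
\w._ : Bool -> Bool
  unify c -> Bool ~ Bool -> Bool
  unify c ~ Bool
  unify Bool ~ Bool
  unify a -> Int ~ (Bool -> Bool) -> i
  unify a ~ Bool -> Bool
  unify Int ~ i
_ _ : Int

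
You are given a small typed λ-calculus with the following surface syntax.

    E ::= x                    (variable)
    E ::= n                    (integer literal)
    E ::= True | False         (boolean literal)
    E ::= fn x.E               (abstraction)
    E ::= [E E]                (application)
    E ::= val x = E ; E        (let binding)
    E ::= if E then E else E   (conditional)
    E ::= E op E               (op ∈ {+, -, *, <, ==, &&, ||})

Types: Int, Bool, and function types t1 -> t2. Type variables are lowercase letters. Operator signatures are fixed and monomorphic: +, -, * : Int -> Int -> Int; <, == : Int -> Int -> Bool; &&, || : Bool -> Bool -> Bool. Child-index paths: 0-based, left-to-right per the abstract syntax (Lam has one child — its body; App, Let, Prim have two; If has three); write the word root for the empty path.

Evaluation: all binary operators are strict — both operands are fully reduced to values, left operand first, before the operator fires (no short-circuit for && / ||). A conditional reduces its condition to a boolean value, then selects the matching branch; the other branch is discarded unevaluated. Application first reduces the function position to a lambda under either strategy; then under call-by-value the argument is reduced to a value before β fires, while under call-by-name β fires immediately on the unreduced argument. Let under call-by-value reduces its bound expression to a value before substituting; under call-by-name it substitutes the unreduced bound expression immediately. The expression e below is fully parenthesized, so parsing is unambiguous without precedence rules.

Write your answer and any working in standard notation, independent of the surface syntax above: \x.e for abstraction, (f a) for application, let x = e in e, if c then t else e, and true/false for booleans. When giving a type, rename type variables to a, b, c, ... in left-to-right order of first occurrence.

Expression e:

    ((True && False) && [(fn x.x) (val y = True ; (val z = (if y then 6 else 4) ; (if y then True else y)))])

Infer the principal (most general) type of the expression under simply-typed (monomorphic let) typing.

Answer: Bool

Working:
  unify Bool ~ Bool
  unify Bool ~ Bool
  unify Bool ~ Bool
x : a
\x._ : a -> a
let y : Bool
y : Bool
  unify Bool ~ Bool
  unify Int ~ Int
let z : Int
y : Bool
  unify Bool ~ Bool
y : Bool
  unify Bool ~ Bool
  unify a -> a ~ Bool -> b
  unify a ~ Bool
  unify Bool ~ b
_ _ : Bool
  unify Bool ~ Bool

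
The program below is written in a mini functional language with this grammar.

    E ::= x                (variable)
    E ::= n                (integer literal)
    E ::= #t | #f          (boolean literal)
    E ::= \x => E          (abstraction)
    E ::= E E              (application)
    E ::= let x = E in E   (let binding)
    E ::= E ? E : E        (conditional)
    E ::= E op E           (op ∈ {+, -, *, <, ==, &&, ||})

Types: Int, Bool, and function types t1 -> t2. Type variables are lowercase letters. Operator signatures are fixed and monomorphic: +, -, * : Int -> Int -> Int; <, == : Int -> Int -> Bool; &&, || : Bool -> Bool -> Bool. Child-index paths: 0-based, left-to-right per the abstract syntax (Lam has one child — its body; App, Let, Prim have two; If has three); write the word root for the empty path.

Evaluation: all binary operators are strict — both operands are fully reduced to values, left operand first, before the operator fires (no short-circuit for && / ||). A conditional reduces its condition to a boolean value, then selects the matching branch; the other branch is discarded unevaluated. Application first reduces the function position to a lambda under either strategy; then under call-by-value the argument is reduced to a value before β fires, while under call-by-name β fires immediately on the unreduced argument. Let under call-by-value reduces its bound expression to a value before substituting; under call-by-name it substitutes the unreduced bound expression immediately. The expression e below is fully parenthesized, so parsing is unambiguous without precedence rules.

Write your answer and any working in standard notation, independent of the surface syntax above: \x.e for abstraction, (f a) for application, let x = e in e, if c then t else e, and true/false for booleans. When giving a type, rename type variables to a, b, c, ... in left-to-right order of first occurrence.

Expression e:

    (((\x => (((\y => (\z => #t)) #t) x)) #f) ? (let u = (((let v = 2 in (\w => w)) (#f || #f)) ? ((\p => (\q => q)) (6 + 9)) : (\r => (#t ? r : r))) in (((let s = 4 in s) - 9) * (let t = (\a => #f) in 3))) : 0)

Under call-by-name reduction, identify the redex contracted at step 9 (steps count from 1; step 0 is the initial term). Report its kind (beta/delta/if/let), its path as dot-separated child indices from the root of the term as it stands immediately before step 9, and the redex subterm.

Answer: delta at root : (-5 * 3)

Derivation:
step 0: (if ((\x.(((\y.(\z.true)) true) x)) false) then (let u = (if ((let v = 2 in (\w.w)) (false || false)) then ((\p.(\q.q)) (6 + 9)) else (\r.(if true then r else r))) in (((let s = 4 in s) - 9) * (let t = (\a.false) in 3))) else 0)
step 1: [beta@0] (if (((\y.(\z.true)) true) false) then (let u = (if ((let v = 2 in (\w.w)) (false || false)) then ((\p.(\q.q)) (6 + 9)) else (\r.(if true then r else r))) in (((let s = 4 in s) - 9) * (let t = (\a.false) in 3))) else 0)
step 2: [beta@0.0] (if ((\z.true) false) then (let u = (if ((let v = 2 in (\w.w)) (false || false)) then ((\p.(\q.q)) (6 + 9)) else (\r.(if true then r else r))) in (((let s = 4 in s) - 9) * (let t = (\a.false) in 3))) else 0)
step 3: [beta@0] (if true then (let u = (if ((let v = 2 in (\w.w)) (false || false)) then ((\p.(\q.q)) (6 + 9)) else (\r.(if true then r else r))) in (((let s = 4 in s) - 9) * (let t = (\a.false) in 3))) else 0)
step 4: [if@root] (let u = (if ((let v = 2 in (\w.w)) (false || false)) then ((\p.(\q.q)) (6 + 9)) else (\r.(if true then r else r))) in (((let s = 4 in s) - 9) * (let t = (\a.false) in 3)))
step 5: [let@root] (((let s = 4 in s) - 9) * (let t = (\a.false) in 3))
step 6: [let@0.0] ((4 - 9) * (let t = (\a.false) in 3))
step 7: [delta@0] (-5 * (let t = (\a.false) in 3))
step 8: [let@1] (-5 * 3)
step 9: [delta@root] -15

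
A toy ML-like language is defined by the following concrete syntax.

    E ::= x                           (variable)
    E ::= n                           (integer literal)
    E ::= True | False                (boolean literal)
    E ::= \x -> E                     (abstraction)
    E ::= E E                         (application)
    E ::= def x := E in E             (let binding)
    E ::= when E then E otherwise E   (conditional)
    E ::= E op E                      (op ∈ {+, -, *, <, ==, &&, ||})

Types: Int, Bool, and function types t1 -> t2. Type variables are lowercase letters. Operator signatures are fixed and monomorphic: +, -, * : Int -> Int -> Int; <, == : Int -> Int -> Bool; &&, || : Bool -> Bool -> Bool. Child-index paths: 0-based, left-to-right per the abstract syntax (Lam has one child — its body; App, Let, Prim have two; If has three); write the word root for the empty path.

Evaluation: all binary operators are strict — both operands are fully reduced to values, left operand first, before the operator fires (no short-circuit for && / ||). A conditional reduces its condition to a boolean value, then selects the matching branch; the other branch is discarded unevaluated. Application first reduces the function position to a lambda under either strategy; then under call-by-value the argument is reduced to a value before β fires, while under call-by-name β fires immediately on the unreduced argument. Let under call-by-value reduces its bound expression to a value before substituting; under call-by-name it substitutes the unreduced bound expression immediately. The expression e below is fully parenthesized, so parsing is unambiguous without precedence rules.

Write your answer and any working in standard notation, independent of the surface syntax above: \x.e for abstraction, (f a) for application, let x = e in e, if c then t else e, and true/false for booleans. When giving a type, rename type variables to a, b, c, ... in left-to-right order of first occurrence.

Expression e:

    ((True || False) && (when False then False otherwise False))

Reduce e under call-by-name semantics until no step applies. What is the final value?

Derivation:
step 0: ((true || false) && (if false then false else false))
step 1: [delta@0] (true && (if false then false else false))
step 2: [if@1] (true && false)
step 3: [delta@root] false

Answer: false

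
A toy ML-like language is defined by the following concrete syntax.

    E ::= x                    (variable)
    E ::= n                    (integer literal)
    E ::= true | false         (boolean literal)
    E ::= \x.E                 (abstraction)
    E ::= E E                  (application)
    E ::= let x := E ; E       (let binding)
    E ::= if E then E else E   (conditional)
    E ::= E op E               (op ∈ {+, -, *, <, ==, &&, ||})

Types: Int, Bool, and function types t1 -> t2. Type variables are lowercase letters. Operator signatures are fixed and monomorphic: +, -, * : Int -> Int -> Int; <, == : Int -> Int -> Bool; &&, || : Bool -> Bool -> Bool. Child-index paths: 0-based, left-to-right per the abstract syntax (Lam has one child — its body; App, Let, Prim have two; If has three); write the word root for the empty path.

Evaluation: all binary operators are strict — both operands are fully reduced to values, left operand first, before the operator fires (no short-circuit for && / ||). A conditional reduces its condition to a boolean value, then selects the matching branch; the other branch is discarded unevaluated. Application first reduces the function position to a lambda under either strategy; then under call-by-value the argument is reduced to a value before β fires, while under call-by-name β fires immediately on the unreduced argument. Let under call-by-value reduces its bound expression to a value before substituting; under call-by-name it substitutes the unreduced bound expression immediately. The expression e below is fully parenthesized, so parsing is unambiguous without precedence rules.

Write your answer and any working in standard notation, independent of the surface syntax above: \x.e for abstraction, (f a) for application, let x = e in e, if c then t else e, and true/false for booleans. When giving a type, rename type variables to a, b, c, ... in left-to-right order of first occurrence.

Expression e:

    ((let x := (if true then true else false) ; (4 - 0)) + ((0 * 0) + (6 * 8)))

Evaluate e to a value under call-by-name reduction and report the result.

Trace:
step 0: ((let x = (if true then true else false) in (4 - 0)) + ((0 * 0) + (6 * 8)))
step 1: [let@0] ((4 - 0) + ((0 * 0) + (6 * 8)))
step 2: [delta@0] (4 + ((0 * 0) + (6 * 8)))
step 3: [delta@1.0] (4 + (0 + (6 * 8)))
step 4: [delta@1.1] (4 + (0 + 48))
step 5: [delta@1] (4 + 48)
step 6: [delta@root] 52

Answer: 52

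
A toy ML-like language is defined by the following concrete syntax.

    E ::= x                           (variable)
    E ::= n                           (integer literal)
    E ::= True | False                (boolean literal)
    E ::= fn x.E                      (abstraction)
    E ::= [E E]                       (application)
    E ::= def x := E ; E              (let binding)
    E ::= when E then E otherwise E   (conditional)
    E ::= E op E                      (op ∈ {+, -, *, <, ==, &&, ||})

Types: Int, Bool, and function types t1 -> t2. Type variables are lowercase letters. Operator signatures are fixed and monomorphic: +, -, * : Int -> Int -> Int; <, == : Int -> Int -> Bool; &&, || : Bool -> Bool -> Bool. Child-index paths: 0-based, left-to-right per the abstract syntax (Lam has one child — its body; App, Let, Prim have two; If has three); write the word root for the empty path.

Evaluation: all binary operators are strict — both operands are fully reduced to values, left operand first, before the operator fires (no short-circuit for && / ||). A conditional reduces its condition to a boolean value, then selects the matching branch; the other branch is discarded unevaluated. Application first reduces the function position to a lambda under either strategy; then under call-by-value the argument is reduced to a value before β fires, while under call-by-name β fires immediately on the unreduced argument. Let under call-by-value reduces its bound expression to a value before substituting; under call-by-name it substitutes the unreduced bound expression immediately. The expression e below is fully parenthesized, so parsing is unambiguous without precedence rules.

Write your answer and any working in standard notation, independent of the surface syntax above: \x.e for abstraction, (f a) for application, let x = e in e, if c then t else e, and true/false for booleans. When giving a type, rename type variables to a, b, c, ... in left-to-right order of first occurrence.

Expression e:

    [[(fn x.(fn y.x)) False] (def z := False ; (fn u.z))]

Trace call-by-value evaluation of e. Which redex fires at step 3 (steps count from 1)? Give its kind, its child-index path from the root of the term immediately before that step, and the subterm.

Working:
step 0: (((\x.(\y.x)) false) (let z = false in (\u.z)))
step 1: [beta@0] ((\y.false) (let z = false in (\u.z)))
step 2: [let@1] ((\y.false) (\u.false))
step 3: [beta@root] false

Answer: beta at root : ((\y.false) (\u.false))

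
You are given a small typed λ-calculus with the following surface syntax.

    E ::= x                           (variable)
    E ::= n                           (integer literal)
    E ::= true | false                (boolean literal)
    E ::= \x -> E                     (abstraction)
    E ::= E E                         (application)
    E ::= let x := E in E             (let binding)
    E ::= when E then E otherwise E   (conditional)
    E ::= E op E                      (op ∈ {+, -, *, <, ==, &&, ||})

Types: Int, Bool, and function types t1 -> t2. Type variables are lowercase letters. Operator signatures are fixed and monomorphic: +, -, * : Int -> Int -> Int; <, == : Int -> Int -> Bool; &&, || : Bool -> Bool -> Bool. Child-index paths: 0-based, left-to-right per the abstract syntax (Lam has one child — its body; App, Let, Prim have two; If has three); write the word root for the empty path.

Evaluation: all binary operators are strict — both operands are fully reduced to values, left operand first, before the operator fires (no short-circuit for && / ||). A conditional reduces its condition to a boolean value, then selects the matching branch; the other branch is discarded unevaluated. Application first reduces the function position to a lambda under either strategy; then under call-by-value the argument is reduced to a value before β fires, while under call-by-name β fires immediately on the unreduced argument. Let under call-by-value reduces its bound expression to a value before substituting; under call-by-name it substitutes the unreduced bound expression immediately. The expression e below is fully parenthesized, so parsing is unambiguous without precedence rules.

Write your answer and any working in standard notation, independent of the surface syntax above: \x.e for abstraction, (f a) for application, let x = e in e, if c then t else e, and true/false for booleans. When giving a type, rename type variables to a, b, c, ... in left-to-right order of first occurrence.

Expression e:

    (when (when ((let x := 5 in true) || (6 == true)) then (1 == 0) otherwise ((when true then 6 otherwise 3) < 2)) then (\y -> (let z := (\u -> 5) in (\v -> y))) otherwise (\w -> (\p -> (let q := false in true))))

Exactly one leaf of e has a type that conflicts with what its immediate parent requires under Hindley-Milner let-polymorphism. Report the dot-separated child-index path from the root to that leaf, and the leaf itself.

Answer: 0.0.1.1 : true

Derivation:
let x : Int
  unify Bool ~ Bool
  unify Int ~ Int
  unify Bool ~ Int
  FAIL: mismatch Bool ~ Int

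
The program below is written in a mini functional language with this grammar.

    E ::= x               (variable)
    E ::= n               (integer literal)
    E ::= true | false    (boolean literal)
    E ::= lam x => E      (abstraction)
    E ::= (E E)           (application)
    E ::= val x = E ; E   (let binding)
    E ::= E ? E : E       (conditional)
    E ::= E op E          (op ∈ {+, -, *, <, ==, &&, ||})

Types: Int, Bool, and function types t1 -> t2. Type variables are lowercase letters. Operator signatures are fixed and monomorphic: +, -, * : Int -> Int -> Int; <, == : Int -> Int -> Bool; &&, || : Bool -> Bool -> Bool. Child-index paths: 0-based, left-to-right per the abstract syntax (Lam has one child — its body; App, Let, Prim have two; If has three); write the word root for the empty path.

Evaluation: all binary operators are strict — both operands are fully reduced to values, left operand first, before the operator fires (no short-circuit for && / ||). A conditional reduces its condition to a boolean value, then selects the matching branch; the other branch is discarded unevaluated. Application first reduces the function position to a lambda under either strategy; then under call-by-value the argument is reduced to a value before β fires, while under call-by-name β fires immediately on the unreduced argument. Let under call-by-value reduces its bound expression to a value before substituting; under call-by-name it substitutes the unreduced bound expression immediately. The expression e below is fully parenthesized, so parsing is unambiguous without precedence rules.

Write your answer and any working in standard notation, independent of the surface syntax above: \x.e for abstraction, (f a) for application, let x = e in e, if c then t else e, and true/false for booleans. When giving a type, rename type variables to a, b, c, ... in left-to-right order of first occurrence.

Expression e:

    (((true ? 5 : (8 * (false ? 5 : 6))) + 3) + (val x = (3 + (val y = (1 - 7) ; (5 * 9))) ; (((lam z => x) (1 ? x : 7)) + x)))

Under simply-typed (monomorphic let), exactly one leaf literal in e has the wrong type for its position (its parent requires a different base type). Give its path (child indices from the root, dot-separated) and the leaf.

Derivation:
  unify Bool ~ Bool
  unify Int ~ Int
  unify Bool ~ Bool
  unify Int ~ Int
  unify Int ~ Int
  unify Int ~ Int
  unify Int ~ Int
  unify Int ~ Int
  unify Int ~ Int
  unify Int ~ Int
  unify Int ~ Int
  unify Int ~ Int
let y : Int
  unify Int ~ Int
  unify Int ~ Int
  unify Int ~ Int
let x : Int
x : Int
\z._ : a -> Int
  unify Int ~ Bool
  FAIL: mismatch Int ~ Bool

Answer: 1.1.0.1.0 : 1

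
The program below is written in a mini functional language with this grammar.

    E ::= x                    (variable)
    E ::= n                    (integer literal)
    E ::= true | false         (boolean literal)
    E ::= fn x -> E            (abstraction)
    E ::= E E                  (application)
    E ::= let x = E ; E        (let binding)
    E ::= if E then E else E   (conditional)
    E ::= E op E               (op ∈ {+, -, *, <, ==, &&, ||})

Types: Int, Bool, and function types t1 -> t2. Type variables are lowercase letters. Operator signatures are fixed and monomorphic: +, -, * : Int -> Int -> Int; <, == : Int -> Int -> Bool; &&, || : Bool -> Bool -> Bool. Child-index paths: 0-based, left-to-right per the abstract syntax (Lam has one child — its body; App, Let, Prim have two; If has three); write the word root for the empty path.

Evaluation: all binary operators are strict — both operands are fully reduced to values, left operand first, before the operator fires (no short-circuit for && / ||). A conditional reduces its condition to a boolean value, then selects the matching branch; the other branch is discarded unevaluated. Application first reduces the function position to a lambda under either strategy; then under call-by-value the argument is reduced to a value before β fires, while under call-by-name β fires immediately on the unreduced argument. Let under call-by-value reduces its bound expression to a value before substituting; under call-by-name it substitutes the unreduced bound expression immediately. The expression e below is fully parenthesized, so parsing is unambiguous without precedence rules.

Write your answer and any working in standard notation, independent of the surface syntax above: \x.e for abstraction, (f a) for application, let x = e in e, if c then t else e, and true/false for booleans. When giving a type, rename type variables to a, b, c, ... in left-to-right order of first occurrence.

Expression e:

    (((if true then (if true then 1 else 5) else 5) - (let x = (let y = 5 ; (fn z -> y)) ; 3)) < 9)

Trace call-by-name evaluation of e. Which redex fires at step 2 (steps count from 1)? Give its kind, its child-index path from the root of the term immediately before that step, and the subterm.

Derivation:
step 0: (((if true then (if true then 1 else 5) else 5) - (let x = (let y = 5 in (\z.y)) in 3)) < 9)
step 1: [if@0.0] (((if true then 1 else 5) - (let x = (let y = 5 in (\z.y)) in 3)) < 9)
step 2: [if@0.0] ((1 - (let x = (let y = 5 in (\z.y)) in 3)) < 9)

Answer: if at 0.0 : (if true then 1 else 5)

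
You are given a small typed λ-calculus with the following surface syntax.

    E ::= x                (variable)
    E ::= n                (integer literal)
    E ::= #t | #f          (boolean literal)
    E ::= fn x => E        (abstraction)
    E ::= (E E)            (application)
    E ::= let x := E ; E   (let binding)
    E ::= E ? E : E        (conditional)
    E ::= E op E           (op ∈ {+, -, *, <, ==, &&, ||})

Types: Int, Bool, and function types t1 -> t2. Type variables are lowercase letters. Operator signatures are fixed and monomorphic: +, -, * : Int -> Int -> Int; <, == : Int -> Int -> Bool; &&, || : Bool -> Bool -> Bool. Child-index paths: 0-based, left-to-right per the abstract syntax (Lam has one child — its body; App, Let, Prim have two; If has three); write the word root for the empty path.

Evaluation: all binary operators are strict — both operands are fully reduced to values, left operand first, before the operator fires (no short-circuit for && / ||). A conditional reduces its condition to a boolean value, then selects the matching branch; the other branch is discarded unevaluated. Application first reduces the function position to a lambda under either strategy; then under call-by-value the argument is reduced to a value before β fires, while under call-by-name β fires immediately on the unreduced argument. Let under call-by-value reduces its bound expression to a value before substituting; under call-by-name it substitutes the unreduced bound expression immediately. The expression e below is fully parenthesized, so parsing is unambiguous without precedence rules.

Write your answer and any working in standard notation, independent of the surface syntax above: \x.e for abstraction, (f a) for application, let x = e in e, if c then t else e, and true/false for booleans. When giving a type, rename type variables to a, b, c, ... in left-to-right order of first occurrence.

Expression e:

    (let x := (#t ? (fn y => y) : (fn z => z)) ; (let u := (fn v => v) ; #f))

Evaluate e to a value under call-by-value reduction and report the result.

Answer: false

Derivation:
step 0: (let x = (if true then (\y.y) else (\z.z)) in (let u = (\v.v) in false))
step 1: [if@0] (let x = (\y.y) in (let u = (\v.v) in false))
step 2: [let@root] (let u = (\v.v) in false)
step 3: [let@root] false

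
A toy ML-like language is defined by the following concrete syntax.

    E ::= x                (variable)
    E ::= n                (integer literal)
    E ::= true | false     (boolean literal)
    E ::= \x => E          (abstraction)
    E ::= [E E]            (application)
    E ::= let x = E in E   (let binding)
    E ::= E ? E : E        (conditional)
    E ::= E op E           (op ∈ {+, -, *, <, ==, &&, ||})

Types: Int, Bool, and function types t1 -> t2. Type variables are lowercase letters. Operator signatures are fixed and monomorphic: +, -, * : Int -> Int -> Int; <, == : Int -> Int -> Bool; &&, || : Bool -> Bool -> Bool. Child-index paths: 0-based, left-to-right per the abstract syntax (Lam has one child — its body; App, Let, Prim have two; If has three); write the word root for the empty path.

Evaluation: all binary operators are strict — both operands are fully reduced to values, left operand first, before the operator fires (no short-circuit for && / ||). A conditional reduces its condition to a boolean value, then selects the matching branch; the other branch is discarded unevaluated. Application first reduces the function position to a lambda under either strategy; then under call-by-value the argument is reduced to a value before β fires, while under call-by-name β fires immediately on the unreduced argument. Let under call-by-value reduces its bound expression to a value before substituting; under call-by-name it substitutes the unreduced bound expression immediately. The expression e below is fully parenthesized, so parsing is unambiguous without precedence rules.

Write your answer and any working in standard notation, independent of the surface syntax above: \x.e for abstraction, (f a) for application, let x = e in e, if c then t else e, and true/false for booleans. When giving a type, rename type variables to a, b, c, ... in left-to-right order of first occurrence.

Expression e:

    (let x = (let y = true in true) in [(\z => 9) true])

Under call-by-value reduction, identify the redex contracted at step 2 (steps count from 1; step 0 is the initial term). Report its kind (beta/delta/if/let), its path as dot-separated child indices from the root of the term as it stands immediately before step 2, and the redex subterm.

Answer: let at root : (let x = true in ((\z.9) true))

Trace:
step 0: (let x = (let y = true in true) in ((\z.9) true))
step 1: [let@0] (let x = true in ((\z.9) true))
step 2: [let@root] ((\z.9) true)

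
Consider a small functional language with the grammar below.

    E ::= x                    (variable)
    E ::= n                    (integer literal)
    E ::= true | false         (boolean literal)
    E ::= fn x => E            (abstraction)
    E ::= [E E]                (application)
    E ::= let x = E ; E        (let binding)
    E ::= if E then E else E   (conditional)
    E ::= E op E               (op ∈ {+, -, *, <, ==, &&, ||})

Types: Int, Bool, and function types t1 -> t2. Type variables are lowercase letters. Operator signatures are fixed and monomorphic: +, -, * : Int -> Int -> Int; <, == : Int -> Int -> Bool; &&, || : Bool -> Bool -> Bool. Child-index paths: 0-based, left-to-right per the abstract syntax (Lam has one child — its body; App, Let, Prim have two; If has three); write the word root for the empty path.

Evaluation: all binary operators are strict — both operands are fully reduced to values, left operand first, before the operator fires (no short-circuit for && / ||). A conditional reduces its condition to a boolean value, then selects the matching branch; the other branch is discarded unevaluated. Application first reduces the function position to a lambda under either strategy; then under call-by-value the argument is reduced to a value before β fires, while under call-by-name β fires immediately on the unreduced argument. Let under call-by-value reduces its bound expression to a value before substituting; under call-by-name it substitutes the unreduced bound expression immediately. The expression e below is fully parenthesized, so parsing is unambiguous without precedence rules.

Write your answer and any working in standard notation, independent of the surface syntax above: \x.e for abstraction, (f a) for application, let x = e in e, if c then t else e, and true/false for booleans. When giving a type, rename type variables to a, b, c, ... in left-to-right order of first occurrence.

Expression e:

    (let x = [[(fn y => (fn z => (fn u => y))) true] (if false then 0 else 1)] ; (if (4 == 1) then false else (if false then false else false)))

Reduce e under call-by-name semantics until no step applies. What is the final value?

Derivation:
step 0: (let x = (((\y.(\z.(\u.y))) true) (if false then 0 else 1)) in (if (4 == 1) then false else (if false then false else false)))
step 1: [let@root] (if (4 == 1) then false else (if false then false else false))
step 2: [delta@0] (if false then false else (if false then false else false))
step 3: [if@root] (if false then false else false)
step 4: [if@root] false

Answer: false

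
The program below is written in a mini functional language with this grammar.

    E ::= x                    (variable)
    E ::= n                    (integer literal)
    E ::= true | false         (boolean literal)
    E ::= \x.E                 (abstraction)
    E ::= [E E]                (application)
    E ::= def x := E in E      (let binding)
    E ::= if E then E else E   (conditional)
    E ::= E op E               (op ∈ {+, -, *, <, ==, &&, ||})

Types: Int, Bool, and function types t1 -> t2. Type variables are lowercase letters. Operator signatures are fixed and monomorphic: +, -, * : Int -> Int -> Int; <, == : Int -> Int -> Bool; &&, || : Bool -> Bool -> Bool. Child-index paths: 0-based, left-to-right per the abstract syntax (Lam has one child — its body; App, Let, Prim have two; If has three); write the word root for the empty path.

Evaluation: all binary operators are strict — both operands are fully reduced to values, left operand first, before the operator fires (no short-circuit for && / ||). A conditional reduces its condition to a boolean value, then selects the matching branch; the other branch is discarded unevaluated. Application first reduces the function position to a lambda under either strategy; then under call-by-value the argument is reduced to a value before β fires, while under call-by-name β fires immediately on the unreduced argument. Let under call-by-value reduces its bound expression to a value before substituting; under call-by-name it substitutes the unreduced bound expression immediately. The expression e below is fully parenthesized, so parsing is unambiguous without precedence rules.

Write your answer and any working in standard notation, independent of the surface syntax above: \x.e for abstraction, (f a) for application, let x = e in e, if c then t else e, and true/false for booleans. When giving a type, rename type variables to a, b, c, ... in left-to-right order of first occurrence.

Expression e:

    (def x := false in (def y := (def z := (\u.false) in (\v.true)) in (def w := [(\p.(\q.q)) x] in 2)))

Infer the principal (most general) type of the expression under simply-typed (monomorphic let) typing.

Answer: Int

Working:
let x : Bool
\u._ : a -> Bool
let z : a -> Bool
\v._ : b -> Bool
let y : b -> Bool
q : d
\q._ : d -> d
\p._ : c -> d -> d
x : Bool
  unify c -> d -> d ~ Bool -> e
  unify c ~ Bool
  unify d -> d ~ e
_ _ : d -> d
let w : d -> d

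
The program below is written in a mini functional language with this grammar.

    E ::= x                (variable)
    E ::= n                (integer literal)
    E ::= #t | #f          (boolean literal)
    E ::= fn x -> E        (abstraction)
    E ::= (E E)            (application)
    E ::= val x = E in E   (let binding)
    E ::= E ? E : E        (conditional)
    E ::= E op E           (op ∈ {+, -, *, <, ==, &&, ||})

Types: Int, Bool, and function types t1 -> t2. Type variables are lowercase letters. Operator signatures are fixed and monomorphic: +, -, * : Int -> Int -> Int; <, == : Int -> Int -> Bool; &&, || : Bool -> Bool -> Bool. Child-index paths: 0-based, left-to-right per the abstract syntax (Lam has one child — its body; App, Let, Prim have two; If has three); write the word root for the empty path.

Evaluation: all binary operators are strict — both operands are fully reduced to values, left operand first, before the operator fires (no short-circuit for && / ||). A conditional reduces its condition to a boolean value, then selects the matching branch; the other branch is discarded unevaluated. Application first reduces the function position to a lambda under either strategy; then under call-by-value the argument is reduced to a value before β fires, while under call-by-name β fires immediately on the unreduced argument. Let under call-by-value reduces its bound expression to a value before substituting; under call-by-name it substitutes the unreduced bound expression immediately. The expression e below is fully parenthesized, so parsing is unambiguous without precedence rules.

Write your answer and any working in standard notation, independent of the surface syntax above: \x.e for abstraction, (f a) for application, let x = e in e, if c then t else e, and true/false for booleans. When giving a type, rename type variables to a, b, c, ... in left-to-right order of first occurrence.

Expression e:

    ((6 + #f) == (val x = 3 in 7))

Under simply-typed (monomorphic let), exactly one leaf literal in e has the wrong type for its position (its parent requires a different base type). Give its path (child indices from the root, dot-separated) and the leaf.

Answer: 0.1 : false

Trace:
  unify Int ~ Int
  unify Bool ~ Int
  FAIL: mismatch Bool ~ Int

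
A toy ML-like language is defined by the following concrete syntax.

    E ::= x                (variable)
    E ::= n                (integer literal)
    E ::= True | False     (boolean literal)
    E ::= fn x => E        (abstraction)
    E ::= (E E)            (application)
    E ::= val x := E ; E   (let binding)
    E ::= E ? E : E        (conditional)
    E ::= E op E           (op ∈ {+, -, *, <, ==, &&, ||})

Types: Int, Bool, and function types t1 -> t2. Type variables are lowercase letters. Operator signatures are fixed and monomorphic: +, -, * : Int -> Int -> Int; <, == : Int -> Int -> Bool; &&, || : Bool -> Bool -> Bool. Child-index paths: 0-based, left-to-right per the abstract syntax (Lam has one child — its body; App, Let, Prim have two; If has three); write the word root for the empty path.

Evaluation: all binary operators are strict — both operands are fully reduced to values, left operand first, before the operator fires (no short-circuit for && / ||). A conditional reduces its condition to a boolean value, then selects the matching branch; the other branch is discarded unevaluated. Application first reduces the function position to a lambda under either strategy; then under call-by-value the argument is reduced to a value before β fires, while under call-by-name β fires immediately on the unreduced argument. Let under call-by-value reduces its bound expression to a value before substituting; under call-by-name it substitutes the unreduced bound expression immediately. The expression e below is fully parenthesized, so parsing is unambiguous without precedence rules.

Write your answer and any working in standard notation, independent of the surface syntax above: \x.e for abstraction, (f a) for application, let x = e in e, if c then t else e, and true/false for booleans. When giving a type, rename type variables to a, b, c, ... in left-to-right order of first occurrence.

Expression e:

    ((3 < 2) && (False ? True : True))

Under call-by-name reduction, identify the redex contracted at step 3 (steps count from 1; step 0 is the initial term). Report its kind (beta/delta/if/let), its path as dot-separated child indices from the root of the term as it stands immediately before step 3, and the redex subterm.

Answer: delta at root : (false && true)

Working:
step 0: ((3 < 2) && (if false then true else true))
step 1: [delta@0] (false && (if false then true else true))
step 2: [if@1] (false && true)
step 3: [delta@root] false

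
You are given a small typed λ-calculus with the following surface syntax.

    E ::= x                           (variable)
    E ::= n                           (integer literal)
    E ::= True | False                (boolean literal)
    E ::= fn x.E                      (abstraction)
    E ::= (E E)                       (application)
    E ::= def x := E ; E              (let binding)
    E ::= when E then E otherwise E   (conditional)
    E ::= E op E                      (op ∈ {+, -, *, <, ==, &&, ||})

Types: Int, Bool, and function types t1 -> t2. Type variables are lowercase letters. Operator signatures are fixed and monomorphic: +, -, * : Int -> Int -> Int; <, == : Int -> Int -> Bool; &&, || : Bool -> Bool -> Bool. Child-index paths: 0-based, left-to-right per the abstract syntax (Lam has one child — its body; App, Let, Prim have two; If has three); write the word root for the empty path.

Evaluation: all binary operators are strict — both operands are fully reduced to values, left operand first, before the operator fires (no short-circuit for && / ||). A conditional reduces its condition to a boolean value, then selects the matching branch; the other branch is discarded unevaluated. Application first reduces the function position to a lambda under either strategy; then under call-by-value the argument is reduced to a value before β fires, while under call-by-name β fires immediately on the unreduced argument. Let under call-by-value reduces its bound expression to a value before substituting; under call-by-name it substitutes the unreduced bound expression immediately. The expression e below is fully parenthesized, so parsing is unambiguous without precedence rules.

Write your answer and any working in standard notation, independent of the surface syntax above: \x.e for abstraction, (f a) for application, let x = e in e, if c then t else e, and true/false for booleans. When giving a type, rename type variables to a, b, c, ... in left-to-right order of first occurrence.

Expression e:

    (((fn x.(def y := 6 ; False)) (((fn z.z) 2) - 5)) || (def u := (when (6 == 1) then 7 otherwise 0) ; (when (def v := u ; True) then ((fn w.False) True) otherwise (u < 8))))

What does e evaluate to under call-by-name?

Answer: false

Trace:
step 0: (((\x.(let y = 6 in false)) (((\z.z) 2) - 5)) || (let u = (if (6 == 1) then 7 else 0) in (if (let v = u in true) then ((\w.false) true) else (u < 8))))
step 1: [beta@0] ((let y = 6 in false) || (let u = (if (6 == 1) then 7 else 0) in (if (let v = u in true) then ((\w.false) true) else (u < 8))))
step 2: [let@0] (false || (let u = (if (6 == 1) then 7 else 0) in (if (let v = u in true) then ((\w.false) true) else (u < 8))))
step 3: [let@1] (false || (if (let v = (if (6 == 1) then 7 else 0) in true) then ((\w.false) true) else ((if (6 == 1) then 7 else 0) < 8)))
step 4: [let@1.0] (false || (if true then ((\w.false) true) else ((if (6 == 1) then 7 else 0) < 8)))
step 5: [if@1] (false || ((\w.false) true))
step 6: [beta@1] (false || false)
step 7: [delta@root] false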